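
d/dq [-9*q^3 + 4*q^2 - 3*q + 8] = -27*q^2 + 8*q - 3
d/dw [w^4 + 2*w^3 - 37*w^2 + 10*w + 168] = 4*w^3 + 6*w^2 - 74*w + 10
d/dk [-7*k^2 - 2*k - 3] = -14*k - 2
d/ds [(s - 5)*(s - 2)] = 2*s - 7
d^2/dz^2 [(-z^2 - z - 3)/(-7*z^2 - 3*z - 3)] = 4*(14*z^3 + 189*z^2 + 63*z - 18)/(343*z^6 + 441*z^5 + 630*z^4 + 405*z^3 + 270*z^2 + 81*z + 27)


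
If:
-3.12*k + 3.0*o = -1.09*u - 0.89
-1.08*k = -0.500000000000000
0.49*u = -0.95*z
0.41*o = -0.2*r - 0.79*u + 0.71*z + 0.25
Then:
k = 0.46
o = 0.704421768707483*z + 0.184814814814815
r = 9.76409863945578*z + 0.87112962962963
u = -1.93877551020408*z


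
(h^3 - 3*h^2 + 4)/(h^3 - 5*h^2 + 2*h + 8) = (h - 2)/(h - 4)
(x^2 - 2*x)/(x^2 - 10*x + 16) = x/(x - 8)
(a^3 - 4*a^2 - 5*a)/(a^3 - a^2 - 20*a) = (a + 1)/(a + 4)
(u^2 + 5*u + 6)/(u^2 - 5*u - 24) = (u + 2)/(u - 8)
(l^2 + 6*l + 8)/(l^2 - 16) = (l + 2)/(l - 4)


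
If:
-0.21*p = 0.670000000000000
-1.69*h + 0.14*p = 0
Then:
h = -0.26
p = -3.19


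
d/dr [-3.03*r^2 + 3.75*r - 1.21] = 3.75 - 6.06*r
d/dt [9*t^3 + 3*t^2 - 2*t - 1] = 27*t^2 + 6*t - 2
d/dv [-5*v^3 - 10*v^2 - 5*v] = -15*v^2 - 20*v - 5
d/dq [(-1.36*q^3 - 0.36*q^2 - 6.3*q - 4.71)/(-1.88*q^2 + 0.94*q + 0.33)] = (2.5568*q^4 - 2.5568*q^3 - 13.5288*q^2 - 17.9472*q + 2.3484)/(3.5344*q^4 - 3.5344*q^3 - 0.3572*q^2 + 0.6204*q + 0.1089)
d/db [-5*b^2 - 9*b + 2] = -10*b - 9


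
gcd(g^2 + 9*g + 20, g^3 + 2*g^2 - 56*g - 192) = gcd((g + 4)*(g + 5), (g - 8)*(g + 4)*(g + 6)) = g + 4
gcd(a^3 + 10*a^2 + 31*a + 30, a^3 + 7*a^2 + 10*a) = a^2 + 7*a + 10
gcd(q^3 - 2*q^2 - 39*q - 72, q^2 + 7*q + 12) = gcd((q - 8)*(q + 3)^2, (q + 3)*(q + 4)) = q + 3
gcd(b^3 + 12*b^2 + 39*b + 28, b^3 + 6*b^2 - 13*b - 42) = b + 7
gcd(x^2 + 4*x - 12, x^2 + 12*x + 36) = x + 6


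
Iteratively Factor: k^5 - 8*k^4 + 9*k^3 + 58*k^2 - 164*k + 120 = (k - 2)*(k^4 - 6*k^3 - 3*k^2 + 52*k - 60) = (k - 2)*(k + 3)*(k^3 - 9*k^2 + 24*k - 20) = (k - 5)*(k - 2)*(k + 3)*(k^2 - 4*k + 4) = (k - 5)*(k - 2)^2*(k + 3)*(k - 2)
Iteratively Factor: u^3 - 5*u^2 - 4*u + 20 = (u + 2)*(u^2 - 7*u + 10) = (u - 5)*(u + 2)*(u - 2)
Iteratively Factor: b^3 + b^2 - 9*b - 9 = (b + 3)*(b^2 - 2*b - 3) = (b - 3)*(b + 3)*(b + 1)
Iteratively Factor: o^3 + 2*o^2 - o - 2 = (o + 1)*(o^2 + o - 2) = (o + 1)*(o + 2)*(o - 1)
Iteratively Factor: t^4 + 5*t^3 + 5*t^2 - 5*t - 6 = (t - 1)*(t^3 + 6*t^2 + 11*t + 6) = (t - 1)*(t + 2)*(t^2 + 4*t + 3) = (t - 1)*(t + 2)*(t + 3)*(t + 1)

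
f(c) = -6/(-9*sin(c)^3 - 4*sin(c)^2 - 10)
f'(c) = -6*(27*sin(c)^2*cos(c) + 8*sin(c)*cos(c))/(-9*sin(c)^3 - 4*sin(c)^2 - 10)^2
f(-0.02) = 0.60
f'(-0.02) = 0.01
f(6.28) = 0.60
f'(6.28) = 0.00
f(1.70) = 0.26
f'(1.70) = 0.05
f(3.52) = 0.59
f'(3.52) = 0.04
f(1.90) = 0.28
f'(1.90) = 0.14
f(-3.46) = 0.56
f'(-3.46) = 0.26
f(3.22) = 0.60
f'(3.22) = -0.03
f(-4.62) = 0.26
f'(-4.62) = 0.04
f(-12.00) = 0.48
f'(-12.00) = -0.39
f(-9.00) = 0.60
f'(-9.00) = 0.07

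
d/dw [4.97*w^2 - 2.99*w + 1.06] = 9.94*w - 2.99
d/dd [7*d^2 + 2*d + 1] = 14*d + 2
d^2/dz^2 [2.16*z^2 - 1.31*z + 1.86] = 4.32000000000000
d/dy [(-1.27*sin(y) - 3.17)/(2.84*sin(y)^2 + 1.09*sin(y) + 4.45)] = (3.6068*sin(y)^2 + 18.0056*sin(y) - 2.1962)*cos(y)/(8.0656*sin(y)^4 + 6.1912*sin(y)^3 + 26.4641*sin(y)^2 + 9.701*sin(y) + 19.8025)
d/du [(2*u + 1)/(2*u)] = -1/(2*u^2)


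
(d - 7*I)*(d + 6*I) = d^2 - I*d + 42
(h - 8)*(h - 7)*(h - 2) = h^3 - 17*h^2 + 86*h - 112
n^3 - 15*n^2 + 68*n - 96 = (n - 8)*(n - 4)*(n - 3)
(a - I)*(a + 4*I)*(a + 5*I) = a^3 + 8*I*a^2 - 11*a + 20*I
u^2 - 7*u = u*(u - 7)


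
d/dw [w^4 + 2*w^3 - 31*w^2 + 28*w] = 4*w^3 + 6*w^2 - 62*w + 28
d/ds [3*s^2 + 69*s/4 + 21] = 6*s + 69/4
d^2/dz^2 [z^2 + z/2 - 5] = 2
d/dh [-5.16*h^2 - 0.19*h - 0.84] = -10.32*h - 0.19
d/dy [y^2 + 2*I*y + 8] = 2*y + 2*I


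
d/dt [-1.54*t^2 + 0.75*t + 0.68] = 0.75 - 3.08*t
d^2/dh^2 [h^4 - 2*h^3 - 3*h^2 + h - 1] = 12*h^2 - 12*h - 6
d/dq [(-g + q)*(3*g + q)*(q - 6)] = -3*g^2 + 4*g*q - 12*g + 3*q^2 - 12*q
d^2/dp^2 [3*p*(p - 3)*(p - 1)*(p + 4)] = 36*p^2 - 78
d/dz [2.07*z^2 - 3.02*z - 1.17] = 4.14*z - 3.02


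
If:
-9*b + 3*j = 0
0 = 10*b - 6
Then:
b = 3/5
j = 9/5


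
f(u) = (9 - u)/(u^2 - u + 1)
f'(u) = (1 - 2*u)*(9 - u)/(u^2 - u + 1)^2 - 1/(u^2 - u + 1)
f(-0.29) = 6.76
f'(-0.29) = 7.05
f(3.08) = 0.80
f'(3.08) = -0.69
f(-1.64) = 2.00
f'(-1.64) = 1.42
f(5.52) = 0.13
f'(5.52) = -0.09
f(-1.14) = 2.95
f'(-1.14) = 2.52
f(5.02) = 0.19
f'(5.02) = -0.13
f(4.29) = 0.31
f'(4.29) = -0.22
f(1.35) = 5.20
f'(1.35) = -6.68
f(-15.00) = 0.10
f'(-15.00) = 0.01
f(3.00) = 0.86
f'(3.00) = -0.76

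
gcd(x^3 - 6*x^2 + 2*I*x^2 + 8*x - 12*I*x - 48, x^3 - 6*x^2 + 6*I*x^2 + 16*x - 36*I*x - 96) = x^2 + x*(-6 - 2*I) + 12*I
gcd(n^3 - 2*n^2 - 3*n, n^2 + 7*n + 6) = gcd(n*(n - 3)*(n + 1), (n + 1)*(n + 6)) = n + 1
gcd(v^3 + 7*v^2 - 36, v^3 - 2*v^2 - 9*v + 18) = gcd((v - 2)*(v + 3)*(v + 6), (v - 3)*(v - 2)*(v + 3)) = v^2 + v - 6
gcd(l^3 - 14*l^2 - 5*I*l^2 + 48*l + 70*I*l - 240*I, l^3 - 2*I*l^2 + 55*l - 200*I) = l - 5*I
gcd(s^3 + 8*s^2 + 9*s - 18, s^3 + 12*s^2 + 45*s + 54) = s^2 + 9*s + 18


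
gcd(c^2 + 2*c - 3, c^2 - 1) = c - 1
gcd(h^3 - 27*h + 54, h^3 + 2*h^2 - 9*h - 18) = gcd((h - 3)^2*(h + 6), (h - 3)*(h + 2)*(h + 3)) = h - 3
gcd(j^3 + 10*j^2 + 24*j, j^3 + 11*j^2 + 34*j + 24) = j^2 + 10*j + 24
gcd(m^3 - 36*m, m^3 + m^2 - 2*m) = m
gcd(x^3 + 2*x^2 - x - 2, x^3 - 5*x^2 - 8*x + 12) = x^2 + x - 2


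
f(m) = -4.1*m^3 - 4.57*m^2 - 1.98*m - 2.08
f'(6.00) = -499.62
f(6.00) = -1064.08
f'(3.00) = -140.10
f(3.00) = -159.85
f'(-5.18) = -284.67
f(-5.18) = 455.42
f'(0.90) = -20.17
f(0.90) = -10.55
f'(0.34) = -6.51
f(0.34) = -3.44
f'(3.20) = -157.18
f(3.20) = -189.56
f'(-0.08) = -1.33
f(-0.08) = -1.95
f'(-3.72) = -138.19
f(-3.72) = 153.11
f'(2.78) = -122.45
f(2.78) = -130.99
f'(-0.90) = -3.72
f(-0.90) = -1.01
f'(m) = -12.3*m^2 - 9.14*m - 1.98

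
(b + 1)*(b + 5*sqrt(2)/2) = b^2 + b + 5*sqrt(2)*b/2 + 5*sqrt(2)/2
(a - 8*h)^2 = a^2 - 16*a*h + 64*h^2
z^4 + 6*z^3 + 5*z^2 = z^2*(z + 1)*(z + 5)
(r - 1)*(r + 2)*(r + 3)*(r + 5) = r^4 + 9*r^3 + 21*r^2 - r - 30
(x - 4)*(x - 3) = x^2 - 7*x + 12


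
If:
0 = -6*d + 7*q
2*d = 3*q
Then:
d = 0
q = 0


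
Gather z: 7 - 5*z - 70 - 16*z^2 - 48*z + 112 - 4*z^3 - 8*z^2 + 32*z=-4*z^3 - 24*z^2 - 21*z + 49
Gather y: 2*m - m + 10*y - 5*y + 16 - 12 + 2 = m + 5*y + 6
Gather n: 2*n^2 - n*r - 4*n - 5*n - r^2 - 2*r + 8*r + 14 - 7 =2*n^2 + n*(-r - 9) - r^2 + 6*r + 7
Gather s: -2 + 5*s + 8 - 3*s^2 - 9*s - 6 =-3*s^2 - 4*s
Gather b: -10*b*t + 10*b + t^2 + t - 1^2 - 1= b*(10 - 10*t) + t^2 + t - 2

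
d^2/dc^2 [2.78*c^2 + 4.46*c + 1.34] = 5.56000000000000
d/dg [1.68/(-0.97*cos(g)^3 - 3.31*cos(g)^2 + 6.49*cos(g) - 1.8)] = (-4.8888*cos(g)^2 - 11.1216*cos(g) + 10.9032)*sin(g)/(0.97*cos(g)^3 + 3.31*cos(g)^2 - 6.49*cos(g) + 1.8)^2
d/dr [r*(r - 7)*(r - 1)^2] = 4*r^3 - 27*r^2 + 30*r - 7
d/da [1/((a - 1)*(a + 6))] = (-2*a - 5)/(a^4 + 10*a^3 + 13*a^2 - 60*a + 36)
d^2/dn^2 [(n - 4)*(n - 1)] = 2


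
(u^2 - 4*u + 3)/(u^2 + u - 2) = (u - 3)/(u + 2)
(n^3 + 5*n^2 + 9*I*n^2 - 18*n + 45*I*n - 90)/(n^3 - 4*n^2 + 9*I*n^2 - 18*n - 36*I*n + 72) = (n + 5)/(n - 4)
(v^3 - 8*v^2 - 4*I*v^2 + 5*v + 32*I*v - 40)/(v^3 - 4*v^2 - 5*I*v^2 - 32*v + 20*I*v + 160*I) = (v + I)/(v + 4)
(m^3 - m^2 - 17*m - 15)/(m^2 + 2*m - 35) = (m^2 + 4*m + 3)/(m + 7)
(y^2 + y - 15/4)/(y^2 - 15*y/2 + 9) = (y + 5/2)/(y - 6)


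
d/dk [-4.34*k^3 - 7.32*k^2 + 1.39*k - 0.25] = -13.02*k^2 - 14.64*k + 1.39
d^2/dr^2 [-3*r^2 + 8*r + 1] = -6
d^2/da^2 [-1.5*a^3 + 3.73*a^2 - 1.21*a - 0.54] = 7.46 - 9.0*a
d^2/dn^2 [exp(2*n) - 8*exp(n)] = 4*(exp(n) - 2)*exp(n)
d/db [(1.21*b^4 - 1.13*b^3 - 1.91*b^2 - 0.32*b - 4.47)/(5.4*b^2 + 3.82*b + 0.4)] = (13.068*b^5 + 7.7646*b^4 - 6.6972*b^3 - 6.9242*b^2 + 46.748*b + 16.9474)/(29.16*b^4 + 41.256*b^3 + 18.9124*b^2 + 3.056*b + 0.16)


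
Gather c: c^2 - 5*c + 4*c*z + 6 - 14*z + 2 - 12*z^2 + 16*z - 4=c^2 + c*(4*z - 5) - 12*z^2 + 2*z + 4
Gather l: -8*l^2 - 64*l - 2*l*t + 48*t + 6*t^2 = -8*l^2 + l*(-2*t - 64) + 6*t^2 + 48*t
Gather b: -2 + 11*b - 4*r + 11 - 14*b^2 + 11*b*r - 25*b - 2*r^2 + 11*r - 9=-14*b^2 + b*(11*r - 14) - 2*r^2 + 7*r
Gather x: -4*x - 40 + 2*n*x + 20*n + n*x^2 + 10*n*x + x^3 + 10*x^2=20*n + x^3 + x^2*(n + 10) + x*(12*n - 4) - 40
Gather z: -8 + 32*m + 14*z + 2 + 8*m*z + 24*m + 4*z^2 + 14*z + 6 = 56*m + 4*z^2 + z*(8*m + 28)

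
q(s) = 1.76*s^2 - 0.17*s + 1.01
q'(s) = 3.52*s - 0.17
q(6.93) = 84.36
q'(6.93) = 24.22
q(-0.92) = 2.66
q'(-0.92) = -3.41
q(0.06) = 1.01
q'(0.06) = 0.04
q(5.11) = 46.10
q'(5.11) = 17.82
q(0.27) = 1.09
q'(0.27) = 0.78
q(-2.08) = 8.98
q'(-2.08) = -7.49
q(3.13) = 17.72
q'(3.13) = 10.85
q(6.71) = 79.11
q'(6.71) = 23.45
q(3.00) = 16.34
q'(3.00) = 10.39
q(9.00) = 142.04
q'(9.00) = 31.51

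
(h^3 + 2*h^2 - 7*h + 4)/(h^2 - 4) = (h^3 + 2*h^2 - 7*h + 4)/(h^2 - 4)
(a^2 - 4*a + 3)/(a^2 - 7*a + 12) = (a - 1)/(a - 4)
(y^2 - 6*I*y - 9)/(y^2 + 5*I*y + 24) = (y - 3*I)/(y + 8*I)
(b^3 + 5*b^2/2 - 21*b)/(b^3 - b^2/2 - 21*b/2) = (b + 6)/(b + 3)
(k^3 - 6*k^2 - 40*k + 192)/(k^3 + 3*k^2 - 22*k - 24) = (k - 8)/(k + 1)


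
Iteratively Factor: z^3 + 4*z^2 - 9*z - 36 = (z - 3)*(z^2 + 7*z + 12) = (z - 3)*(z + 4)*(z + 3)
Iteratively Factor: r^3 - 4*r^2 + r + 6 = (r - 3)*(r^2 - r - 2) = (r - 3)*(r - 2)*(r + 1)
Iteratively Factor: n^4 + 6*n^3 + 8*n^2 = (n)*(n^3 + 6*n^2 + 8*n) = n*(n + 4)*(n^2 + 2*n) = n^2*(n + 4)*(n + 2)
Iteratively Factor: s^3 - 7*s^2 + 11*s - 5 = (s - 1)*(s^2 - 6*s + 5) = (s - 1)^2*(s - 5)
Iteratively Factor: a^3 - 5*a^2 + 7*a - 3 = (a - 3)*(a^2 - 2*a + 1) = (a - 3)*(a - 1)*(a - 1)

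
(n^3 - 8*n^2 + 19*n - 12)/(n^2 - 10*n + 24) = (n^2 - 4*n + 3)/(n - 6)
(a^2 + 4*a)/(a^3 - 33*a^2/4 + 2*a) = 4*(a + 4)/(4*a^2 - 33*a + 8)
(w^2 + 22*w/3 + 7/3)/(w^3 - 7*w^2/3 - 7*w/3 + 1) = (3*w^2 + 22*w + 7)/(3*w^3 - 7*w^2 - 7*w + 3)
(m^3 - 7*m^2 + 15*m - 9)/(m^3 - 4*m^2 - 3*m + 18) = (m - 1)/(m + 2)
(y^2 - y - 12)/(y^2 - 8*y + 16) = (y + 3)/(y - 4)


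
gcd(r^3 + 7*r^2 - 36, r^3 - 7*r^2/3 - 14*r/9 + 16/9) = 1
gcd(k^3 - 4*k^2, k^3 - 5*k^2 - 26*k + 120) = k - 4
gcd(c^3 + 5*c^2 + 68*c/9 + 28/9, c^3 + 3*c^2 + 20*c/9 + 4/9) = c^2 + 8*c/3 + 4/3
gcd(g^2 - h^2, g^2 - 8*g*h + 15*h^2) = 1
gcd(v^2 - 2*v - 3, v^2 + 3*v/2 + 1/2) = v + 1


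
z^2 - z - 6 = (z - 3)*(z + 2)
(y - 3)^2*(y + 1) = y^3 - 5*y^2 + 3*y + 9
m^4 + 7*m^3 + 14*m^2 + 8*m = m*(m + 1)*(m + 2)*(m + 4)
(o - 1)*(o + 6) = o^2 + 5*o - 6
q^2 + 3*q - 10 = (q - 2)*(q + 5)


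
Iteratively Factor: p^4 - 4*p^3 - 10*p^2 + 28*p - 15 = (p + 3)*(p^3 - 7*p^2 + 11*p - 5) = (p - 1)*(p + 3)*(p^2 - 6*p + 5) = (p - 1)^2*(p + 3)*(p - 5)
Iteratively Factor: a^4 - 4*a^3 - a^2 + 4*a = (a - 4)*(a^3 - a) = (a - 4)*(a + 1)*(a^2 - a) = (a - 4)*(a - 1)*(a + 1)*(a)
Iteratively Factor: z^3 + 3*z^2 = (z)*(z^2 + 3*z) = z^2*(z + 3)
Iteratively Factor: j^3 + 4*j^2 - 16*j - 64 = (j + 4)*(j^2 - 16) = (j + 4)^2*(j - 4)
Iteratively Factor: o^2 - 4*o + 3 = (o - 1)*(o - 3)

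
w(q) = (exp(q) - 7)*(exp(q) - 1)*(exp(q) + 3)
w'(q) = (exp(q) - 7)*(exp(q) - 1)*exp(q) + (exp(q) - 7)*(exp(q) + 3)*exp(q) + (exp(q) - 1)*(exp(q) + 3)*exp(q) = (3*exp(2*q) - 10*exp(q) - 17)*exp(q)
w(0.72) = -26.36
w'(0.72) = -51.12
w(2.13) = 119.75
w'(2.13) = 936.42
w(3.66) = 50497.89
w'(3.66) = 160302.98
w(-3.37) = 20.41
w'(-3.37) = -0.60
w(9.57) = 2940647465391.11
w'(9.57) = 8822969400848.27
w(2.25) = 263.68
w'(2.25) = 1500.71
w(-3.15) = 20.26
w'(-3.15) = -0.75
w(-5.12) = 20.90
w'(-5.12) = -0.10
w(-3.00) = 20.14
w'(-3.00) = -0.87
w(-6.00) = 20.96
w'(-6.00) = -0.04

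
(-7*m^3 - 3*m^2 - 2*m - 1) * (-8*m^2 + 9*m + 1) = 56*m^5 - 39*m^4 - 18*m^3 - 13*m^2 - 11*m - 1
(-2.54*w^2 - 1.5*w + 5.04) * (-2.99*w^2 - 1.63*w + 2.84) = 7.5946*w^4 + 8.6252*w^3 - 19.8382*w^2 - 12.4752*w + 14.3136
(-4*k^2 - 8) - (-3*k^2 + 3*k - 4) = -k^2 - 3*k - 4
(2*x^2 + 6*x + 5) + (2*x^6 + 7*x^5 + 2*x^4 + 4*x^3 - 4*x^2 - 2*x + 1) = 2*x^6 + 7*x^5 + 2*x^4 + 4*x^3 - 2*x^2 + 4*x + 6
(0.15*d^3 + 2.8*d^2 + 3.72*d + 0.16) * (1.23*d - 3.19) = 0.1845*d^4 + 2.9655*d^3 - 4.3564*d^2 - 11.67*d - 0.5104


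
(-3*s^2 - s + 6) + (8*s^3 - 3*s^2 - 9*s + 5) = 8*s^3 - 6*s^2 - 10*s + 11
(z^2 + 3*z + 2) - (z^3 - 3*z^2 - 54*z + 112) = -z^3 + 4*z^2 + 57*z - 110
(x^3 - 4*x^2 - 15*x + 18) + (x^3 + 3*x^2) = 2*x^3 - x^2 - 15*x + 18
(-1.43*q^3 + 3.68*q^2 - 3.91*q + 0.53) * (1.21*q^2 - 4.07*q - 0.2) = -1.7303*q^5 + 10.2729*q^4 - 19.4227*q^3 + 15.819*q^2 - 1.3751*q - 0.106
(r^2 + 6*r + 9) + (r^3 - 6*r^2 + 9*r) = r^3 - 5*r^2 + 15*r + 9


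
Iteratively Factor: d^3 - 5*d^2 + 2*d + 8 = (d - 2)*(d^2 - 3*d - 4) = (d - 2)*(d + 1)*(d - 4)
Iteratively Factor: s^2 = (s)*(s)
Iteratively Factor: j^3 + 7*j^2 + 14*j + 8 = (j + 4)*(j^2 + 3*j + 2) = (j + 2)*(j + 4)*(j + 1)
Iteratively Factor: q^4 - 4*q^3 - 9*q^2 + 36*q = (q - 3)*(q^3 - q^2 - 12*q) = (q - 3)*(q + 3)*(q^2 - 4*q) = q*(q - 3)*(q + 3)*(q - 4)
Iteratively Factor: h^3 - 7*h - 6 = (h + 1)*(h^2 - h - 6) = (h + 1)*(h + 2)*(h - 3)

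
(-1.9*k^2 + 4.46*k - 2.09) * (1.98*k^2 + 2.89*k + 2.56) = -3.762*k^4 + 3.3398*k^3 + 3.8872*k^2 + 5.3775*k - 5.3504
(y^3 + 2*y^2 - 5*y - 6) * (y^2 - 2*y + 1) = y^5 - 8*y^3 + 6*y^2 + 7*y - 6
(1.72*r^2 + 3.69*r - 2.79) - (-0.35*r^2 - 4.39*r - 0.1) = 2.07*r^2 + 8.08*r - 2.69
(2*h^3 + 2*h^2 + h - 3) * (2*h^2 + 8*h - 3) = 4*h^5 + 20*h^4 + 12*h^3 - 4*h^2 - 27*h + 9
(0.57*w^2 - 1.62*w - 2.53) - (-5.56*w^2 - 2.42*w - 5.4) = 6.13*w^2 + 0.8*w + 2.87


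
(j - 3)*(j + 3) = j^2 - 9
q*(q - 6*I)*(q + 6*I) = q^3 + 36*q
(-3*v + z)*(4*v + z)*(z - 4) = -12*v^2*z + 48*v^2 + v*z^2 - 4*v*z + z^3 - 4*z^2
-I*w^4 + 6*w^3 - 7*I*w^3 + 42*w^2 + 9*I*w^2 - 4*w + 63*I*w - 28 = (w + 7)*(w + I)*(w + 4*I)*(-I*w + 1)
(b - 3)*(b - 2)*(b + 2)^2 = b^4 - b^3 - 10*b^2 + 4*b + 24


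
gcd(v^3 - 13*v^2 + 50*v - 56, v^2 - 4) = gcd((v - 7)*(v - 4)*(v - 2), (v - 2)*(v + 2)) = v - 2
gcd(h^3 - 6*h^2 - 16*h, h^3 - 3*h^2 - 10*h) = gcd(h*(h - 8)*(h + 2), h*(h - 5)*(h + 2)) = h^2 + 2*h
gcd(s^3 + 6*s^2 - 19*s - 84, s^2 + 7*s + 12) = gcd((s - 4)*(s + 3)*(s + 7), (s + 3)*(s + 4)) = s + 3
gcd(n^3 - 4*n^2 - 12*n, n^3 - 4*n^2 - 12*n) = n^3 - 4*n^2 - 12*n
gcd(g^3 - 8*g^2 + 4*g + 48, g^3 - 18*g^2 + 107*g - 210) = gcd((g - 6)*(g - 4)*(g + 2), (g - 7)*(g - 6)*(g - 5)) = g - 6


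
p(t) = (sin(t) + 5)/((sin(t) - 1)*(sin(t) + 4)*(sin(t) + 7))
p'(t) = -(sin(t) + 5)*cos(t)/((sin(t) - 1)*(sin(t) + 4)*(sin(t) + 7)^2) + cos(t)/((sin(t) - 1)*(sin(t) + 4)*(sin(t) + 7)) - (sin(t) + 5)*cos(t)/((sin(t) - 1)*(sin(t) + 4)^2*(sin(t) + 7)) - (sin(t) + 5)*cos(t)/((sin(t) - 1)^2*(sin(t) + 4)*(sin(t) + 7))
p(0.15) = -0.20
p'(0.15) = -0.20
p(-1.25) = -0.11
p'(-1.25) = -0.01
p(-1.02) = -0.12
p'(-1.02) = -0.02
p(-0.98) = -0.12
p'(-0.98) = -0.02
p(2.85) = -0.24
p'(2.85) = 0.28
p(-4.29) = -1.73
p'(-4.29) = 7.96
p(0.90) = -0.72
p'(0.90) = -1.98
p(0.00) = -0.18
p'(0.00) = -0.14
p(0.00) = -0.18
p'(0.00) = -0.14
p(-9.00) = -0.14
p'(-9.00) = 0.06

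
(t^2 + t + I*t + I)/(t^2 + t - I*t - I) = (t + I)/(t - I)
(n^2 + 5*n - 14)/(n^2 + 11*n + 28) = (n - 2)/(n + 4)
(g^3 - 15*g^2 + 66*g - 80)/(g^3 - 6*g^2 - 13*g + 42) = (g^2 - 13*g + 40)/(g^2 - 4*g - 21)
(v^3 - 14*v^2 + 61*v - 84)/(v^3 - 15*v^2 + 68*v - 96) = (v - 7)/(v - 8)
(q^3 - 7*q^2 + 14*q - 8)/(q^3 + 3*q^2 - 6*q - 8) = (q^2 - 5*q + 4)/(q^2 + 5*q + 4)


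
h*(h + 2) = h^2 + 2*h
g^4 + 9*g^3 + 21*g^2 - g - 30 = (g - 1)*(g + 2)*(g + 3)*(g + 5)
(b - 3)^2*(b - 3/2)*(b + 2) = b^4 - 11*b^3/2 + 3*b^2 + 45*b/2 - 27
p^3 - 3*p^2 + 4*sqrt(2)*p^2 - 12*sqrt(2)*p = p*(p - 3)*(p + 4*sqrt(2))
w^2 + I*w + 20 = (w - 4*I)*(w + 5*I)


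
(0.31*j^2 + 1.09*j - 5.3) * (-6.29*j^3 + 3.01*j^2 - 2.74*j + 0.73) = -1.9499*j^5 - 5.923*j^4 + 35.7685*j^3 - 18.7133*j^2 + 15.3177*j - 3.869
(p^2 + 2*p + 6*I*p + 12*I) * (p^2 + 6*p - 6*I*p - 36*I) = p^4 + 8*p^3 + 48*p^2 + 288*p + 432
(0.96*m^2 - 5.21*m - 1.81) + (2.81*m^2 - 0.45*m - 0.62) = 3.77*m^2 - 5.66*m - 2.43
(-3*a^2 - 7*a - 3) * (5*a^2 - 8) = -15*a^4 - 35*a^3 + 9*a^2 + 56*a + 24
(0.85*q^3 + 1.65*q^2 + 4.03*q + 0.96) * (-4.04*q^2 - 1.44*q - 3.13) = -3.434*q^5 - 7.89*q^4 - 21.3177*q^3 - 14.8461*q^2 - 13.9963*q - 3.0048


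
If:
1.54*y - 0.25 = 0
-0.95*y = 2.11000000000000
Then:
No Solution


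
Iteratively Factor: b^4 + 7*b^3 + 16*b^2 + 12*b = (b + 2)*(b^3 + 5*b^2 + 6*b) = b*(b + 2)*(b^2 + 5*b + 6) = b*(b + 2)*(b + 3)*(b + 2)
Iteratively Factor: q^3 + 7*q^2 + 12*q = (q + 4)*(q^2 + 3*q) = (q + 3)*(q + 4)*(q)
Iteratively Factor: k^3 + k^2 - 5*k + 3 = (k - 1)*(k^2 + 2*k - 3) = (k - 1)*(k + 3)*(k - 1)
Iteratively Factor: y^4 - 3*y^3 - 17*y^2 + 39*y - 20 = (y + 4)*(y^3 - 7*y^2 + 11*y - 5) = (y - 1)*(y + 4)*(y^2 - 6*y + 5) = (y - 1)^2*(y + 4)*(y - 5)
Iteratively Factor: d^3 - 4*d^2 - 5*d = (d - 5)*(d^2 + d) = (d - 5)*(d + 1)*(d)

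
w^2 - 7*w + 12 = (w - 4)*(w - 3)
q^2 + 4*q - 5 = (q - 1)*(q + 5)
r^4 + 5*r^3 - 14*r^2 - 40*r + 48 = (r - 1)*(r + 6)*(r - 2*sqrt(2))*(r + 2*sqrt(2))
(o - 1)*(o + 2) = o^2 + o - 2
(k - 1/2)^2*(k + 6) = k^3 + 5*k^2 - 23*k/4 + 3/2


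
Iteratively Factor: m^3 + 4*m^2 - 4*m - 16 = (m + 2)*(m^2 + 2*m - 8) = (m + 2)*(m + 4)*(m - 2)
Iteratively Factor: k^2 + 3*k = (k + 3)*(k)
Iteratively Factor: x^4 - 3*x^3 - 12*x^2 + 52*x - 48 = (x - 3)*(x^3 - 12*x + 16) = (x - 3)*(x - 2)*(x^2 + 2*x - 8) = (x - 3)*(x - 2)*(x + 4)*(x - 2)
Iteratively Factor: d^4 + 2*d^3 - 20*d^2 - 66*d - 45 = (d + 1)*(d^3 + d^2 - 21*d - 45) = (d - 5)*(d + 1)*(d^2 + 6*d + 9) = (d - 5)*(d + 1)*(d + 3)*(d + 3)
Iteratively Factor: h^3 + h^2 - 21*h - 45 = (h - 5)*(h^2 + 6*h + 9) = (h - 5)*(h + 3)*(h + 3)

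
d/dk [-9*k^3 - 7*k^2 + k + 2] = -27*k^2 - 14*k + 1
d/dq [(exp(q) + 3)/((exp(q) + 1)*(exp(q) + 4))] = (-exp(2*q) - 6*exp(q) - 11)*exp(q)/(exp(4*q) + 10*exp(3*q) + 33*exp(2*q) + 40*exp(q) + 16)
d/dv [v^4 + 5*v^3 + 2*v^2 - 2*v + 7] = 4*v^3 + 15*v^2 + 4*v - 2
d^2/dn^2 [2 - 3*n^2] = -6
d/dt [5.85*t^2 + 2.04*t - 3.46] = 11.7*t + 2.04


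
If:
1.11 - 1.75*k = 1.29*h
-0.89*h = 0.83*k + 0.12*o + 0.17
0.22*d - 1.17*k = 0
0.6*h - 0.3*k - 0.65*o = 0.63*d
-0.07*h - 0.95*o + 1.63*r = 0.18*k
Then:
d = 4.56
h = -0.30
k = 0.86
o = -5.10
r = -2.89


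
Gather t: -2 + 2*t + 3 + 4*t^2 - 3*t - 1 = 4*t^2 - t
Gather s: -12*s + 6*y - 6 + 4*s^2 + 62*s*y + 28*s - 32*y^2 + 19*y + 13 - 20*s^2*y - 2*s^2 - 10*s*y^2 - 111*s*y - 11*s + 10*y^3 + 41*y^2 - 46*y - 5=s^2*(2 - 20*y) + s*(-10*y^2 - 49*y + 5) + 10*y^3 + 9*y^2 - 21*y + 2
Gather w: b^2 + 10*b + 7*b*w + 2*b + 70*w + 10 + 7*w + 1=b^2 + 12*b + w*(7*b + 77) + 11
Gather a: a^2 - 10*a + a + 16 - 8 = a^2 - 9*a + 8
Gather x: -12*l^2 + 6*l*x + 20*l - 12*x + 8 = -12*l^2 + 20*l + x*(6*l - 12) + 8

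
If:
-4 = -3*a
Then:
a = 4/3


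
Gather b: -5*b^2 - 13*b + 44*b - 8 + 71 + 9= -5*b^2 + 31*b + 72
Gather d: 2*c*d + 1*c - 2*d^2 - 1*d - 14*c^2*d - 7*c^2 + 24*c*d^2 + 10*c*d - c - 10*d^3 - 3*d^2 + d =-7*c^2 - 10*d^3 + d^2*(24*c - 5) + d*(-14*c^2 + 12*c)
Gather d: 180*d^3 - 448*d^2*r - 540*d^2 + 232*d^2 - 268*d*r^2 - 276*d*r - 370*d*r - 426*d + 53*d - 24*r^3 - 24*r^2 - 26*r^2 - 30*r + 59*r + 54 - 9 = 180*d^3 + d^2*(-448*r - 308) + d*(-268*r^2 - 646*r - 373) - 24*r^3 - 50*r^2 + 29*r + 45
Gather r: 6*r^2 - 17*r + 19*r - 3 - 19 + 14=6*r^2 + 2*r - 8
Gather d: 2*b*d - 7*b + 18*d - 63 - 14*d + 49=-7*b + d*(2*b + 4) - 14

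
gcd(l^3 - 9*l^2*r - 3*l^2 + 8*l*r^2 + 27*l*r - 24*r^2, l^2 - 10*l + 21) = l - 3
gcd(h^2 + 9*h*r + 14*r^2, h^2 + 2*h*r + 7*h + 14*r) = h + 2*r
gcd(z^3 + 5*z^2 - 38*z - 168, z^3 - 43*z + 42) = z^2 + z - 42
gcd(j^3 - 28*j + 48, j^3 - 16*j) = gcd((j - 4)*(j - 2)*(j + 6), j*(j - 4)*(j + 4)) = j - 4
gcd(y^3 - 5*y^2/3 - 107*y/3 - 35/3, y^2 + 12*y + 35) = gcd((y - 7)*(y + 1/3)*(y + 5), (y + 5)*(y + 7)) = y + 5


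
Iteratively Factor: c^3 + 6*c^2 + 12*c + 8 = (c + 2)*(c^2 + 4*c + 4) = (c + 2)^2*(c + 2)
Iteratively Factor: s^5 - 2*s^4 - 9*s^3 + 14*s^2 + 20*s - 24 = (s - 1)*(s^4 - s^3 - 10*s^2 + 4*s + 24) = (s - 1)*(s + 2)*(s^3 - 3*s^2 - 4*s + 12) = (s - 1)*(s + 2)^2*(s^2 - 5*s + 6) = (s - 3)*(s - 1)*(s + 2)^2*(s - 2)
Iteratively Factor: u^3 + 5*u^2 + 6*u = (u + 2)*(u^2 + 3*u) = u*(u + 2)*(u + 3)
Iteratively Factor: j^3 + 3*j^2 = (j)*(j^2 + 3*j) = j*(j + 3)*(j)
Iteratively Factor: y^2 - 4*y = (y - 4)*(y)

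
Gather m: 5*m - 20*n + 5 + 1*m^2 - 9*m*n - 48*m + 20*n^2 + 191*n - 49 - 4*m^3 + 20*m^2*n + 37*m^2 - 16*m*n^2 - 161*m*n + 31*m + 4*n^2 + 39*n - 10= -4*m^3 + m^2*(20*n + 38) + m*(-16*n^2 - 170*n - 12) + 24*n^2 + 210*n - 54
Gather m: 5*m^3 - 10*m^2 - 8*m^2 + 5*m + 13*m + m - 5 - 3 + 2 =5*m^3 - 18*m^2 + 19*m - 6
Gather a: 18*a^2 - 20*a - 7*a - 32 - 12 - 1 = 18*a^2 - 27*a - 45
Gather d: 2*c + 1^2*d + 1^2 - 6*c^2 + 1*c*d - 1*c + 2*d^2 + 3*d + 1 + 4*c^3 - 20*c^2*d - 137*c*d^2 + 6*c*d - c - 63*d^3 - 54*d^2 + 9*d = 4*c^3 - 6*c^2 - 63*d^3 + d^2*(-137*c - 52) + d*(-20*c^2 + 7*c + 13) + 2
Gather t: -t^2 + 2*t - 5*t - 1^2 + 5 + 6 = -t^2 - 3*t + 10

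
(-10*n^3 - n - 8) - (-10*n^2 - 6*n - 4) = -10*n^3 + 10*n^2 + 5*n - 4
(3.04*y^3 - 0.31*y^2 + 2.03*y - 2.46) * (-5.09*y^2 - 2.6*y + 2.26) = -15.4736*y^5 - 6.3261*y^4 - 2.6563*y^3 + 6.5428*y^2 + 10.9838*y - 5.5596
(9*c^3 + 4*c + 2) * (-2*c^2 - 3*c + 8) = -18*c^5 - 27*c^4 + 64*c^3 - 16*c^2 + 26*c + 16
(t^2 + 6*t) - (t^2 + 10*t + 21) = -4*t - 21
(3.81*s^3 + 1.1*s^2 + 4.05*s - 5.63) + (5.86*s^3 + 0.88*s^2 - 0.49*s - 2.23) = 9.67*s^3 + 1.98*s^2 + 3.56*s - 7.86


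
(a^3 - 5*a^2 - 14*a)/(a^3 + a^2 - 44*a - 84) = a/(a + 6)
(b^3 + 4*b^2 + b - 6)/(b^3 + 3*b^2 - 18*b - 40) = (b^2 + 2*b - 3)/(b^2 + b - 20)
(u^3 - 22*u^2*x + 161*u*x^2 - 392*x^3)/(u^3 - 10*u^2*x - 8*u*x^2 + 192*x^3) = (-u^2 + 14*u*x - 49*x^2)/(-u^2 + 2*u*x + 24*x^2)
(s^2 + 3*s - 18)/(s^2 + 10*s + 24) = (s - 3)/(s + 4)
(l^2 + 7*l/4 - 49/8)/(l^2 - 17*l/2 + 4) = (8*l^2 + 14*l - 49)/(4*(2*l^2 - 17*l + 8))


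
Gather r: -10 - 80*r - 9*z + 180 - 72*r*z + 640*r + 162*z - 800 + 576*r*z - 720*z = r*(504*z + 560) - 567*z - 630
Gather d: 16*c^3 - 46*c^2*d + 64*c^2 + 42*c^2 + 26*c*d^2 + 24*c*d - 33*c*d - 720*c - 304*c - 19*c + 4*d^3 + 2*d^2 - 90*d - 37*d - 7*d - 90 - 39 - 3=16*c^3 + 106*c^2 - 1043*c + 4*d^3 + d^2*(26*c + 2) + d*(-46*c^2 - 9*c - 134) - 132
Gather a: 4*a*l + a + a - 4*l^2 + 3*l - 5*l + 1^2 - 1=a*(4*l + 2) - 4*l^2 - 2*l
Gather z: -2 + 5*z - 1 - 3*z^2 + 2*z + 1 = -3*z^2 + 7*z - 2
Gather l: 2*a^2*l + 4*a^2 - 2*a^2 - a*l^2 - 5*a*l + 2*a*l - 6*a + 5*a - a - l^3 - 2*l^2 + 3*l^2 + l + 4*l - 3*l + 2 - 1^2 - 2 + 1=2*a^2 - 2*a - l^3 + l^2*(1 - a) + l*(2*a^2 - 3*a + 2)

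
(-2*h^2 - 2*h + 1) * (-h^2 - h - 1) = 2*h^4 + 4*h^3 + 3*h^2 + h - 1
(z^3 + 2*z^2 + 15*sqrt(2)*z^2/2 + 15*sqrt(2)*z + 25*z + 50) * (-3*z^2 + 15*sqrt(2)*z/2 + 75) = -3*z^5 - 15*sqrt(2)*z^4 - 6*z^4 - 30*sqrt(2)*z^3 + 225*z^3/2 + 225*z^2 + 750*sqrt(2)*z^2 + 1875*z + 1500*sqrt(2)*z + 3750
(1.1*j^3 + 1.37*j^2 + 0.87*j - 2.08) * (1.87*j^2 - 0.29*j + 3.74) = 2.057*j^5 + 2.2429*j^4 + 5.3436*j^3 + 0.981900000000001*j^2 + 3.857*j - 7.7792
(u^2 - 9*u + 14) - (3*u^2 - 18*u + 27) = -2*u^2 + 9*u - 13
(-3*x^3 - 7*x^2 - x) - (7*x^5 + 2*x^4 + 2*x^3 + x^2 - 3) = -7*x^5 - 2*x^4 - 5*x^3 - 8*x^2 - x + 3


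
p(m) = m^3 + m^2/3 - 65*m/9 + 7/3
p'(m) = 3*m^2 + 2*m/3 - 65/9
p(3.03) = 11.33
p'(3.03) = 22.34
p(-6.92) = -263.10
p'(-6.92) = 131.82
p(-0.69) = 7.15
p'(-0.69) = -6.25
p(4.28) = 55.93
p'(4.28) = 50.59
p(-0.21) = 3.86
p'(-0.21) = -7.23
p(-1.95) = 10.27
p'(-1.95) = 2.89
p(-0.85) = 8.10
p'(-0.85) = -5.62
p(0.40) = -0.44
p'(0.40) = -6.48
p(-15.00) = -3189.33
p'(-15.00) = 657.78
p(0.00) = 2.33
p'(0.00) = -7.22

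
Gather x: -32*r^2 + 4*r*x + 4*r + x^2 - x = -32*r^2 + 4*r + x^2 + x*(4*r - 1)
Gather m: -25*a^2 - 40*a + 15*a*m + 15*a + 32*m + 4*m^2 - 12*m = -25*a^2 - 25*a + 4*m^2 + m*(15*a + 20)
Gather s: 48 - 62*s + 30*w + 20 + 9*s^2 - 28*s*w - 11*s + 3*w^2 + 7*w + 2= 9*s^2 + s*(-28*w - 73) + 3*w^2 + 37*w + 70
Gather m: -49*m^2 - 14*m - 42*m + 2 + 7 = -49*m^2 - 56*m + 9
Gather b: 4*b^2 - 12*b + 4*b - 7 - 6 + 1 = 4*b^2 - 8*b - 12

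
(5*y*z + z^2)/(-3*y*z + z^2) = (-5*y - z)/(3*y - z)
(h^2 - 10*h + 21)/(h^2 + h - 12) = (h - 7)/(h + 4)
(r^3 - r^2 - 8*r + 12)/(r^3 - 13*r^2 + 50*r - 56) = (r^2 + r - 6)/(r^2 - 11*r + 28)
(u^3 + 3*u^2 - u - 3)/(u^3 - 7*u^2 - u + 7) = (u + 3)/(u - 7)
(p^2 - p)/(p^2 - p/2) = 2*(p - 1)/(2*p - 1)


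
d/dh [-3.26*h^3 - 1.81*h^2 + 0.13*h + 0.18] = -9.78*h^2 - 3.62*h + 0.13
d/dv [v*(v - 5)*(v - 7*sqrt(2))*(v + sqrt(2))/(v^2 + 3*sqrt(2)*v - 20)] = (2*v^5 - 5*v^4 + 3*sqrt(2)*v^4 - 152*v^3 - 30*sqrt(2)*v^3 + 410*v^2 + 318*sqrt(2)*v^2 - 1200*sqrt(2)*v + 560*v - 1400)/(v^4 + 6*sqrt(2)*v^3 - 22*v^2 - 120*sqrt(2)*v + 400)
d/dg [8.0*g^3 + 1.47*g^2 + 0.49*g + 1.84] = 24.0*g^2 + 2.94*g + 0.49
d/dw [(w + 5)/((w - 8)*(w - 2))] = (-w^2 - 10*w + 66)/(w^4 - 20*w^3 + 132*w^2 - 320*w + 256)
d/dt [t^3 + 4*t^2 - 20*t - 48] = 3*t^2 + 8*t - 20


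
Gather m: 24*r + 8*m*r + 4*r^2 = 8*m*r + 4*r^2 + 24*r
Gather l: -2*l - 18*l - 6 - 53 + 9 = -20*l - 50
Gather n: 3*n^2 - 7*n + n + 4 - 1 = 3*n^2 - 6*n + 3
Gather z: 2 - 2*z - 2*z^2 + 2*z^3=2*z^3 - 2*z^2 - 2*z + 2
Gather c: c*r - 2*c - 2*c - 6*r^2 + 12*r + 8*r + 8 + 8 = c*(r - 4) - 6*r^2 + 20*r + 16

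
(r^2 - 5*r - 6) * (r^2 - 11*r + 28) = r^4 - 16*r^3 + 77*r^2 - 74*r - 168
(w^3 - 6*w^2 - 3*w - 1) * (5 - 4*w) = -4*w^4 + 29*w^3 - 18*w^2 - 11*w - 5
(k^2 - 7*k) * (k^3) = k^5 - 7*k^4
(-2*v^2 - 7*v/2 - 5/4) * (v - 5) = -2*v^3 + 13*v^2/2 + 65*v/4 + 25/4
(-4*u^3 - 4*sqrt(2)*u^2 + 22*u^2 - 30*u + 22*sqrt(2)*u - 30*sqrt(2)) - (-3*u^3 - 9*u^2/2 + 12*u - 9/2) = -u^3 - 4*sqrt(2)*u^2 + 53*u^2/2 - 42*u + 22*sqrt(2)*u - 30*sqrt(2) + 9/2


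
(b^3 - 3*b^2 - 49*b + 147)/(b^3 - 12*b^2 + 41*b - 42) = (b + 7)/(b - 2)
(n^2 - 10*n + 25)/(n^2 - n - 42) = (-n^2 + 10*n - 25)/(-n^2 + n + 42)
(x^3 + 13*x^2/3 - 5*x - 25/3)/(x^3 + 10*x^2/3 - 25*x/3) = (x + 1)/x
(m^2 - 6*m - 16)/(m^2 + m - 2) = (m - 8)/(m - 1)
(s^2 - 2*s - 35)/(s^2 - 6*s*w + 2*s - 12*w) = (s^2 - 2*s - 35)/(s^2 - 6*s*w + 2*s - 12*w)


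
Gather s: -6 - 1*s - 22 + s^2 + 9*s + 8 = s^2 + 8*s - 20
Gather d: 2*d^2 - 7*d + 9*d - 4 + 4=2*d^2 + 2*d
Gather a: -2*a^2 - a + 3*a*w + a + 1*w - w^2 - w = -2*a^2 + 3*a*w - w^2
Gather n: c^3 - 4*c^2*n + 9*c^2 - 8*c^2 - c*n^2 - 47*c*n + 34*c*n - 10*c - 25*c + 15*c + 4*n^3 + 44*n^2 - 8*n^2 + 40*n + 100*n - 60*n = c^3 + c^2 - 20*c + 4*n^3 + n^2*(36 - c) + n*(-4*c^2 - 13*c + 80)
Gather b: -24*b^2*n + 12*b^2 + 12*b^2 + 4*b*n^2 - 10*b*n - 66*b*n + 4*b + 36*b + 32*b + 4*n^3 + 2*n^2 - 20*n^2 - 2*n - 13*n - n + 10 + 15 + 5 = b^2*(24 - 24*n) + b*(4*n^2 - 76*n + 72) + 4*n^3 - 18*n^2 - 16*n + 30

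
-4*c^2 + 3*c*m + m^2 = (-c + m)*(4*c + m)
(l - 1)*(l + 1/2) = l^2 - l/2 - 1/2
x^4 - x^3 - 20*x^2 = x^2*(x - 5)*(x + 4)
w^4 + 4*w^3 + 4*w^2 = w^2*(w + 2)^2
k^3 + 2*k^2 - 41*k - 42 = (k - 6)*(k + 1)*(k + 7)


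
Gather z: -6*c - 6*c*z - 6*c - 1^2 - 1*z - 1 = -12*c + z*(-6*c - 1) - 2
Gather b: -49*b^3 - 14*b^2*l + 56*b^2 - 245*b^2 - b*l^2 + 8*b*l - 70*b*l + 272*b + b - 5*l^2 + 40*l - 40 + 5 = -49*b^3 + b^2*(-14*l - 189) + b*(-l^2 - 62*l + 273) - 5*l^2 + 40*l - 35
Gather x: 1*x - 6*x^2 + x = -6*x^2 + 2*x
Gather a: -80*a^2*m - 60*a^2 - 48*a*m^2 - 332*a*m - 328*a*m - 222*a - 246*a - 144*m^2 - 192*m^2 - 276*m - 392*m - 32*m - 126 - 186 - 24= a^2*(-80*m - 60) + a*(-48*m^2 - 660*m - 468) - 336*m^2 - 700*m - 336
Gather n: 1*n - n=0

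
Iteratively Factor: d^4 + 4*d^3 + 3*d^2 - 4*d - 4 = (d + 2)*(d^3 + 2*d^2 - d - 2) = (d + 1)*(d + 2)*(d^2 + d - 2) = (d - 1)*(d + 1)*(d + 2)*(d + 2)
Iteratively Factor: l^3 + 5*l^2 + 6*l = (l + 2)*(l^2 + 3*l) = (l + 2)*(l + 3)*(l)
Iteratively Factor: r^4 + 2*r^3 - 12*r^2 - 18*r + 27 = (r - 3)*(r^3 + 5*r^2 + 3*r - 9) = (r - 3)*(r - 1)*(r^2 + 6*r + 9) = (r - 3)*(r - 1)*(r + 3)*(r + 3)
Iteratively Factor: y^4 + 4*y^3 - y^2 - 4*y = (y)*(y^3 + 4*y^2 - y - 4) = y*(y + 1)*(y^2 + 3*y - 4) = y*(y - 1)*(y + 1)*(y + 4)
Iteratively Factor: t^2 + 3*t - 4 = (t + 4)*(t - 1)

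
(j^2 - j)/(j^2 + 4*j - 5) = j/(j + 5)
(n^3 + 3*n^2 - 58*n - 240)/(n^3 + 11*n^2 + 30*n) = (n - 8)/n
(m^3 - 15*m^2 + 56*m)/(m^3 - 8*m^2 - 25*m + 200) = m*(m - 7)/(m^2 - 25)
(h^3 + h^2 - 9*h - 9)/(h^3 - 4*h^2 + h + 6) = (h + 3)/(h - 2)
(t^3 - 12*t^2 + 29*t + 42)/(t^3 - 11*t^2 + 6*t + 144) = (t^2 - 6*t - 7)/(t^2 - 5*t - 24)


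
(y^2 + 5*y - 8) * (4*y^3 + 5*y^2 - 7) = 4*y^5 + 25*y^4 - 7*y^3 - 47*y^2 - 35*y + 56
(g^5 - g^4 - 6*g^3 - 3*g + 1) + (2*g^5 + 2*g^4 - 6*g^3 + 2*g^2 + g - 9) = 3*g^5 + g^4 - 12*g^3 + 2*g^2 - 2*g - 8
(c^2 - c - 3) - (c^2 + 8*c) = -9*c - 3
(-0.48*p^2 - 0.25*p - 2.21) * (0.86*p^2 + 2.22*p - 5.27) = -0.4128*p^4 - 1.2806*p^3 + 0.0739999999999998*p^2 - 3.5887*p + 11.6467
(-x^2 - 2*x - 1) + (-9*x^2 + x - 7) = -10*x^2 - x - 8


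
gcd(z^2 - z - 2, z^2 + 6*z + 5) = z + 1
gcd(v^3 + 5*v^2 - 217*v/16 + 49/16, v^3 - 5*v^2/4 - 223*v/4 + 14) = v^2 + 27*v/4 - 7/4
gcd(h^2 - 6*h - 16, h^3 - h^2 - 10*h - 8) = h + 2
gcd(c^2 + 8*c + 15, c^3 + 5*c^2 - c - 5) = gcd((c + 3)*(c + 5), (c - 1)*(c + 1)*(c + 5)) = c + 5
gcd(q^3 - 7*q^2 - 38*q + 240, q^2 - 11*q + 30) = q - 5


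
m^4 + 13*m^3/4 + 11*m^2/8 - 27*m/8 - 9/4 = (m - 1)*(m + 3/4)*(m + 3/2)*(m + 2)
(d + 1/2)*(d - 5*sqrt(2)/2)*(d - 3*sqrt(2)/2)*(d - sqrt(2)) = d^4 - 5*sqrt(2)*d^3 + d^3/2 - 5*sqrt(2)*d^2/2 + 31*d^2/2 - 15*sqrt(2)*d/2 + 31*d/4 - 15*sqrt(2)/4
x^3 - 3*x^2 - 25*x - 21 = (x - 7)*(x + 1)*(x + 3)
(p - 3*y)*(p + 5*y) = p^2 + 2*p*y - 15*y^2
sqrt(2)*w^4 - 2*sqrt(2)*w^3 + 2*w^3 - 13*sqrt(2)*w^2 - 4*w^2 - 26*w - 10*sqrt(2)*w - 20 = (w - 5)*(w + 2)*(w + sqrt(2))*(sqrt(2)*w + sqrt(2))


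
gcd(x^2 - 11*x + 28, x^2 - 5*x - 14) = x - 7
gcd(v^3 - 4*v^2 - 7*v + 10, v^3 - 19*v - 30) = v^2 - 3*v - 10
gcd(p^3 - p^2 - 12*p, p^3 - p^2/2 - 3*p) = p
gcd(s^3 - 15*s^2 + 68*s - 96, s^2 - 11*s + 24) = s^2 - 11*s + 24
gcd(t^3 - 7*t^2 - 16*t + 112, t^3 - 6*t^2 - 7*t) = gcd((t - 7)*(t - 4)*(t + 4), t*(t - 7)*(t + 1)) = t - 7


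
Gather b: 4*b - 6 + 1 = 4*b - 5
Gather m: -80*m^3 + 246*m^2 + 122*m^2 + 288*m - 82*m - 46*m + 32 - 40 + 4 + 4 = -80*m^3 + 368*m^2 + 160*m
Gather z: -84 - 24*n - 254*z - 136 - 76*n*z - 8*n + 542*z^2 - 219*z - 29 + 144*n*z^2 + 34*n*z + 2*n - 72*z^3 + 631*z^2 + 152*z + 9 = -30*n - 72*z^3 + z^2*(144*n + 1173) + z*(-42*n - 321) - 240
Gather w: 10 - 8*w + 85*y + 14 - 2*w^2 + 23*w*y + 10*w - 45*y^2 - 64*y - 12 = -2*w^2 + w*(23*y + 2) - 45*y^2 + 21*y + 12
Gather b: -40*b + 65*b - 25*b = 0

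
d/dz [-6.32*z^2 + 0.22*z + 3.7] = 0.22 - 12.64*z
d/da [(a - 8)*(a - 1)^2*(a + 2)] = 4*a^3 - 24*a^2 - 6*a + 26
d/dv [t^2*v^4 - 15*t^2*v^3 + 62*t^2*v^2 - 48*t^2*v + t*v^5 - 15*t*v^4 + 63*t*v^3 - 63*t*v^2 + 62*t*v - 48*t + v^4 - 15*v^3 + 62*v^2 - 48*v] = 4*t^2*v^3 - 45*t^2*v^2 + 124*t^2*v - 48*t^2 + 5*t*v^4 - 60*t*v^3 + 189*t*v^2 - 126*t*v + 62*t + 4*v^3 - 45*v^2 + 124*v - 48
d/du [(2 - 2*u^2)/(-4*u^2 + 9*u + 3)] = 2*(-9*u^2 + 2*u - 9)/(16*u^4 - 72*u^3 + 57*u^2 + 54*u + 9)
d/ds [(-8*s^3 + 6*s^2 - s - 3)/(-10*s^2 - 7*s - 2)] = (80*s^4 + 112*s^3 - 4*s^2 - 84*s - 19)/(100*s^4 + 140*s^3 + 89*s^2 + 28*s + 4)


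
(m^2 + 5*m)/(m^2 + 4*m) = (m + 5)/(m + 4)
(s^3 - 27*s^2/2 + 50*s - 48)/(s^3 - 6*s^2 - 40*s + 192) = (s - 3/2)/(s + 6)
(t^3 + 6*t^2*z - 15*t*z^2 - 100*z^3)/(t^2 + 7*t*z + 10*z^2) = (t^2 + t*z - 20*z^2)/(t + 2*z)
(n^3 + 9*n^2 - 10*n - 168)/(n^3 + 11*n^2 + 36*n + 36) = (n^2 + 3*n - 28)/(n^2 + 5*n + 6)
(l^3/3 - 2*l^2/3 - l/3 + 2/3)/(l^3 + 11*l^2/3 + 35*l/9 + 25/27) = 9*(l^3 - 2*l^2 - l + 2)/(27*l^3 + 99*l^2 + 105*l + 25)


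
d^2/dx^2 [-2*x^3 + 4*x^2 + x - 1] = 8 - 12*x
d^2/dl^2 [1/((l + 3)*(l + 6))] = 2*((l + 3)^2 + (l + 3)*(l + 6) + (l + 6)^2)/((l + 3)^3*(l + 6)^3)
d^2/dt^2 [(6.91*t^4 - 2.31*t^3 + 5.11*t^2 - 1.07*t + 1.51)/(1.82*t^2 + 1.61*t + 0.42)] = (45.7773680000001*t^6 + 121.486092*t^5 + 139.16049*t^4 + 29.281518*t^3 + 11.828796*t^2 + 29.010156*t + 8.76953)/(6.028568*t^6 + 15.998892*t^5 + 18.32649*t^4 + 11.557385*t^3 + 4.22919*t^2 + 0.852012*t + 0.074088)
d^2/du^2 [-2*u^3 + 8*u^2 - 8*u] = 16 - 12*u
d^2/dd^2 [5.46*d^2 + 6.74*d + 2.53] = 10.9200000000000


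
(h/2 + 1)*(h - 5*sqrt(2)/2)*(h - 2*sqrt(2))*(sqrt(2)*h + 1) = sqrt(2)*h^4/2 - 4*h^3 + sqrt(2)*h^3 - 8*h^2 + 11*sqrt(2)*h^2/4 + 5*h + 11*sqrt(2)*h/2 + 10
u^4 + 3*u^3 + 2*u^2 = u^2*(u + 1)*(u + 2)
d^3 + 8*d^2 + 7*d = d*(d + 1)*(d + 7)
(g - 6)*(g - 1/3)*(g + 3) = g^3 - 10*g^2/3 - 17*g + 6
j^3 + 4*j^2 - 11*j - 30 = (j - 3)*(j + 2)*(j + 5)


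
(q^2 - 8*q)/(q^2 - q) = (q - 8)/(q - 1)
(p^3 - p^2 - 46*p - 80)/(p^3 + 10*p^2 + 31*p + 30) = (p - 8)/(p + 3)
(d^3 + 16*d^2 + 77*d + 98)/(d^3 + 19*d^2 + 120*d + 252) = (d^2 + 9*d + 14)/(d^2 + 12*d + 36)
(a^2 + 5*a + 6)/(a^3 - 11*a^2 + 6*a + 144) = (a + 2)/(a^2 - 14*a + 48)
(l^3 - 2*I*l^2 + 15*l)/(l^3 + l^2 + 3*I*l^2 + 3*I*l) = (l - 5*I)/(l + 1)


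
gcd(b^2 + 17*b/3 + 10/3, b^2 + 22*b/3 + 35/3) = b + 5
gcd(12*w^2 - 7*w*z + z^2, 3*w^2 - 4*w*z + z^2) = -3*w + z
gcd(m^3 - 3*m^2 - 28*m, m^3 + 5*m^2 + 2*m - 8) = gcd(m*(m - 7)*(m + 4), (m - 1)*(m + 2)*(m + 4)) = m + 4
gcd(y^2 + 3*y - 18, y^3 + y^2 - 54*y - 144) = y + 6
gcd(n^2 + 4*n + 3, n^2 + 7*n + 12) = n + 3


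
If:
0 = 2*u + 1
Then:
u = -1/2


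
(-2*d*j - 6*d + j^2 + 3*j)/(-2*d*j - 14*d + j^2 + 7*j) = (j + 3)/(j + 7)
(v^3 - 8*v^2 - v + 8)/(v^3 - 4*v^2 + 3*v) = (v^2 - 7*v - 8)/(v*(v - 3))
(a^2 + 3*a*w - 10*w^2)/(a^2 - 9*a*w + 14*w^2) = (-a - 5*w)/(-a + 7*w)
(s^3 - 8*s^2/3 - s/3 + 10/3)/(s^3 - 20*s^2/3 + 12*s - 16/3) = (3*s^2 - 2*s - 5)/(3*s^2 - 14*s + 8)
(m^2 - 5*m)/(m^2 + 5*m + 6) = m*(m - 5)/(m^2 + 5*m + 6)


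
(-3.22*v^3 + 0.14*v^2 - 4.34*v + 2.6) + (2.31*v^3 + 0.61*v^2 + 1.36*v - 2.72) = -0.91*v^3 + 0.75*v^2 - 2.98*v - 0.12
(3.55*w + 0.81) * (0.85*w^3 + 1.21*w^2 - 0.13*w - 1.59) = 3.0175*w^4 + 4.984*w^3 + 0.5186*w^2 - 5.7498*w - 1.2879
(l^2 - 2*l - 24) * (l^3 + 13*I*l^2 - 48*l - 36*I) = l^5 - 2*l^4 + 13*I*l^4 - 72*l^3 - 26*I*l^3 + 96*l^2 - 348*I*l^2 + 1152*l + 72*I*l + 864*I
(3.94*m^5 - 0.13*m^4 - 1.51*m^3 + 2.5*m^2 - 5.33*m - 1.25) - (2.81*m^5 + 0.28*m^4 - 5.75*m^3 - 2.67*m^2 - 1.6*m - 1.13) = 1.13*m^5 - 0.41*m^4 + 4.24*m^3 + 5.17*m^2 - 3.73*m - 0.12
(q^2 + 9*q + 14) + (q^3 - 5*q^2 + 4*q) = q^3 - 4*q^2 + 13*q + 14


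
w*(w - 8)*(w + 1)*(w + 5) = w^4 - 2*w^3 - 43*w^2 - 40*w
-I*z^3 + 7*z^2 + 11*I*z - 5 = (z + I)*(z + 5*I)*(-I*z + 1)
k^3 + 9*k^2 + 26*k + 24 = (k + 2)*(k + 3)*(k + 4)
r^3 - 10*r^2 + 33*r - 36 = (r - 4)*(r - 3)^2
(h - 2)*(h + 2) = h^2 - 4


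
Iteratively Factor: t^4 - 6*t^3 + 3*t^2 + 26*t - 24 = (t - 1)*(t^3 - 5*t^2 - 2*t + 24) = (t - 4)*(t - 1)*(t^2 - t - 6) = (t - 4)*(t - 1)*(t + 2)*(t - 3)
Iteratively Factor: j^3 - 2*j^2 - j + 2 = (j + 1)*(j^2 - 3*j + 2) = (j - 2)*(j + 1)*(j - 1)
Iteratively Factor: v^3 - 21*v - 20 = (v - 5)*(v^2 + 5*v + 4) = (v - 5)*(v + 4)*(v + 1)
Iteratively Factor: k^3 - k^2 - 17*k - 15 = (k + 1)*(k^2 - 2*k - 15) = (k + 1)*(k + 3)*(k - 5)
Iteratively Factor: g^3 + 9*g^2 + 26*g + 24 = (g + 3)*(g^2 + 6*g + 8) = (g + 2)*(g + 3)*(g + 4)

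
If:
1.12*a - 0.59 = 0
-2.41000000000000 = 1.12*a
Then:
No Solution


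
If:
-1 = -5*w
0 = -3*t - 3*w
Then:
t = -1/5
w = 1/5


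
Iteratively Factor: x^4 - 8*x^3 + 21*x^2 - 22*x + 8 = (x - 4)*(x^3 - 4*x^2 + 5*x - 2) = (x - 4)*(x - 1)*(x^2 - 3*x + 2) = (x - 4)*(x - 2)*(x - 1)*(x - 1)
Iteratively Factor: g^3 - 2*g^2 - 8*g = (g + 2)*(g^2 - 4*g) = g*(g + 2)*(g - 4)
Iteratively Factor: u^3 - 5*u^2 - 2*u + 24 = (u - 4)*(u^2 - u - 6) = (u - 4)*(u - 3)*(u + 2)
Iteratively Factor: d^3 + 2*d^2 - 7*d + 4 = (d + 4)*(d^2 - 2*d + 1) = (d - 1)*(d + 4)*(d - 1)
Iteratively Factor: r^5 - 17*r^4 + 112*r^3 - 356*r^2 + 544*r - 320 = (r - 2)*(r^4 - 15*r^3 + 82*r^2 - 192*r + 160) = (r - 2)^2*(r^3 - 13*r^2 + 56*r - 80) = (r - 4)*(r - 2)^2*(r^2 - 9*r + 20) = (r - 4)^2*(r - 2)^2*(r - 5)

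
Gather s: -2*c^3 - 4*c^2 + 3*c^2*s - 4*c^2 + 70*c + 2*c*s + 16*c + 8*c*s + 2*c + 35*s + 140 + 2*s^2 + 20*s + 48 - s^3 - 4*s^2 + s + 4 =-2*c^3 - 8*c^2 + 88*c - s^3 - 2*s^2 + s*(3*c^2 + 10*c + 56) + 192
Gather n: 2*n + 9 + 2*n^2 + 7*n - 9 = 2*n^2 + 9*n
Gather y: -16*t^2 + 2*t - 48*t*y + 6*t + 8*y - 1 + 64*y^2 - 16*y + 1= -16*t^2 + 8*t + 64*y^2 + y*(-48*t - 8)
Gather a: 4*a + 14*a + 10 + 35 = 18*a + 45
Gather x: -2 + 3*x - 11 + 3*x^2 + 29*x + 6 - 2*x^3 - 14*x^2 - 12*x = -2*x^3 - 11*x^2 + 20*x - 7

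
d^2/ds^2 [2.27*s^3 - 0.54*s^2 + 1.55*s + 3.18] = 13.62*s - 1.08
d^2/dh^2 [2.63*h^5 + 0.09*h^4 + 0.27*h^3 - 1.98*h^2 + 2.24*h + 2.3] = 52.6*h^3 + 1.08*h^2 + 1.62*h - 3.96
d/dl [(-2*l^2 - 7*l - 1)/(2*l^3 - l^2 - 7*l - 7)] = (4*l^4 + 28*l^3 + 13*l^2 + 26*l + 42)/(4*l^6 - 4*l^5 - 27*l^4 - 14*l^3 + 63*l^2 + 98*l + 49)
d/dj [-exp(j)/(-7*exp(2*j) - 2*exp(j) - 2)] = (2 - 7*exp(2*j))*exp(j)/(49*exp(4*j) + 28*exp(3*j) + 32*exp(2*j) + 8*exp(j) + 4)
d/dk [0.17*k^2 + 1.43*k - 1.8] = 0.34*k + 1.43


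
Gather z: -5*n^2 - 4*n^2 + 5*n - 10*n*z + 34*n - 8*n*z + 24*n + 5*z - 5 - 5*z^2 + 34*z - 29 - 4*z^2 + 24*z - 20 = -9*n^2 + 63*n - 9*z^2 + z*(63 - 18*n) - 54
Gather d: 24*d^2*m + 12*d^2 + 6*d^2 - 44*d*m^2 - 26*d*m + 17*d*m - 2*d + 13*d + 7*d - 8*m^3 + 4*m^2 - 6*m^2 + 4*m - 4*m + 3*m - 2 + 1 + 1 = d^2*(24*m + 18) + d*(-44*m^2 - 9*m + 18) - 8*m^3 - 2*m^2 + 3*m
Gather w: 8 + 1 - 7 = 2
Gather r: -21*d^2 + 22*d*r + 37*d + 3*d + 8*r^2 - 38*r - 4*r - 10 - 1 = -21*d^2 + 40*d + 8*r^2 + r*(22*d - 42) - 11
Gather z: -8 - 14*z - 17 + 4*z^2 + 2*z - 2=4*z^2 - 12*z - 27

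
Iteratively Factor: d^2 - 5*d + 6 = (d - 2)*(d - 3)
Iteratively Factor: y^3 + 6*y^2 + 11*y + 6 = (y + 1)*(y^2 + 5*y + 6) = (y + 1)*(y + 2)*(y + 3)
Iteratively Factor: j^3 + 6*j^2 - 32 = (j + 4)*(j^2 + 2*j - 8) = (j - 2)*(j + 4)*(j + 4)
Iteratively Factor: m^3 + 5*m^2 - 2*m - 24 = (m + 3)*(m^2 + 2*m - 8) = (m - 2)*(m + 3)*(m + 4)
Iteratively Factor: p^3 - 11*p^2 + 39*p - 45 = (p - 3)*(p^2 - 8*p + 15) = (p - 5)*(p - 3)*(p - 3)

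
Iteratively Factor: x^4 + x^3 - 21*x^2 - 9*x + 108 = (x - 3)*(x^3 + 4*x^2 - 9*x - 36) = (x - 3)^2*(x^2 + 7*x + 12) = (x - 3)^2*(x + 3)*(x + 4)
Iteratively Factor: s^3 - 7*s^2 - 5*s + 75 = (s - 5)*(s^2 - 2*s - 15) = (s - 5)^2*(s + 3)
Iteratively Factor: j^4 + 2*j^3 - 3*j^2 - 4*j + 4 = (j + 2)*(j^3 - 3*j + 2) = (j - 1)*(j + 2)*(j^2 + j - 2) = (j - 1)^2*(j + 2)*(j + 2)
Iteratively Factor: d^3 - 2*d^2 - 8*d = (d + 2)*(d^2 - 4*d) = d*(d + 2)*(d - 4)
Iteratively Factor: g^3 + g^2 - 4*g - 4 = (g + 1)*(g^2 - 4) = (g + 1)*(g + 2)*(g - 2)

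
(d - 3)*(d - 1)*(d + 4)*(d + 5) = d^4 + 5*d^3 - 13*d^2 - 53*d + 60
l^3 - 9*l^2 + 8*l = l*(l - 8)*(l - 1)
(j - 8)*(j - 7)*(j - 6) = j^3 - 21*j^2 + 146*j - 336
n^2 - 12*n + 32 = (n - 8)*(n - 4)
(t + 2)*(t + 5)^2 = t^3 + 12*t^2 + 45*t + 50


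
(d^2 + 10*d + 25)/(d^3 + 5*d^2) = (d + 5)/d^2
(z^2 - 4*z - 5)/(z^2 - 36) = (z^2 - 4*z - 5)/(z^2 - 36)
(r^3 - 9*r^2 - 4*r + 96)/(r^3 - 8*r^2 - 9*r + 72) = (r - 4)/(r - 3)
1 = 1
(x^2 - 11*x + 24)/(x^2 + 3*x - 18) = (x - 8)/(x + 6)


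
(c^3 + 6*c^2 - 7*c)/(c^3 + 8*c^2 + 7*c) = (c - 1)/(c + 1)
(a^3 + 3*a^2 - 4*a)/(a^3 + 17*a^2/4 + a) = 4*(a - 1)/(4*a + 1)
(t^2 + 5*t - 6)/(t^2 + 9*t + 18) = (t - 1)/(t + 3)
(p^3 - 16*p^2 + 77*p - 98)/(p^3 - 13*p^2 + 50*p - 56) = (p - 7)/(p - 4)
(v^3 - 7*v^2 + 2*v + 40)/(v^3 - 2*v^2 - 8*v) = (v - 5)/v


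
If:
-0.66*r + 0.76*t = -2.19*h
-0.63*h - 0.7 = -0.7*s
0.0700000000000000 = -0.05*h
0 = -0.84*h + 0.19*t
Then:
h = -1.40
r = -11.77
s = -0.26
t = -6.19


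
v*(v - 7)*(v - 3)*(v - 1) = v^4 - 11*v^3 + 31*v^2 - 21*v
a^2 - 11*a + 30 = (a - 6)*(a - 5)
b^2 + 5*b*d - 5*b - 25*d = (b - 5)*(b + 5*d)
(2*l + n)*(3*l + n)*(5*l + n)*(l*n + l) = 30*l^4*n + 30*l^4 + 31*l^3*n^2 + 31*l^3*n + 10*l^2*n^3 + 10*l^2*n^2 + l*n^4 + l*n^3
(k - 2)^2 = k^2 - 4*k + 4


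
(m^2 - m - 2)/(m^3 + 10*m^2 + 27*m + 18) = (m - 2)/(m^2 + 9*m + 18)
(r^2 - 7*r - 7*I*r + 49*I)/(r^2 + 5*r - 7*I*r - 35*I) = (r - 7)/(r + 5)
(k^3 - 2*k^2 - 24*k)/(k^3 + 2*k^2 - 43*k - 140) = k*(k - 6)/(k^2 - 2*k - 35)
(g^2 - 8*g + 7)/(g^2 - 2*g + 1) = (g - 7)/(g - 1)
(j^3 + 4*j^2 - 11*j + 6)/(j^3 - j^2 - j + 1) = (j + 6)/(j + 1)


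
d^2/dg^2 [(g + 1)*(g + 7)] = 2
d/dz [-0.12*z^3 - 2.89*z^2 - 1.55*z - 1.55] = -0.36*z^2 - 5.78*z - 1.55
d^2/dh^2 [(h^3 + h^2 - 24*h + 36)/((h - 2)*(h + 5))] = -16/(h^3 + 15*h^2 + 75*h + 125)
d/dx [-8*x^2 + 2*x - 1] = 2 - 16*x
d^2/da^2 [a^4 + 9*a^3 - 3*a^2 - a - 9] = 12*a^2 + 54*a - 6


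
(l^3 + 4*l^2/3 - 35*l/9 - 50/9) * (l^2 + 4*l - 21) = l^5 + 16*l^4/3 - 176*l^3/9 - 442*l^2/9 + 535*l/9 + 350/3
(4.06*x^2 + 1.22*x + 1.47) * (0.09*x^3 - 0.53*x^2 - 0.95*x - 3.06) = 0.3654*x^5 - 2.042*x^4 - 4.3713*x^3 - 14.3617*x^2 - 5.1297*x - 4.4982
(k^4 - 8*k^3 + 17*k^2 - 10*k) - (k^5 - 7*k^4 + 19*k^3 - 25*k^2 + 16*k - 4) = -k^5 + 8*k^4 - 27*k^3 + 42*k^2 - 26*k + 4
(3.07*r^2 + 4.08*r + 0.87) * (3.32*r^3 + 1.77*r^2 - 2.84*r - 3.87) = 10.1924*r^5 + 18.9795*r^4 + 1.3912*r^3 - 21.9282*r^2 - 18.2604*r - 3.3669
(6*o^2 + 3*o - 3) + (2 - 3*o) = 6*o^2 - 1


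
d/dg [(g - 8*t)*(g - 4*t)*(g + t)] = 3*g^2 - 22*g*t + 20*t^2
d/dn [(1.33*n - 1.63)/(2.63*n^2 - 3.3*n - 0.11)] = (-3.4979*n^2 + 8.5738*n - 5.5253)/(6.9169*n^4 - 17.358*n^3 + 10.3114*n^2 + 0.726*n + 0.0121)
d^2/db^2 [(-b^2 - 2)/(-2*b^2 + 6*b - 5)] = 2*(12*b^3 - 6*b^2 - 72*b + 77)/(8*b^6 - 72*b^5 + 276*b^4 - 576*b^3 + 690*b^2 - 450*b + 125)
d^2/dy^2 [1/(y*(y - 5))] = 2*(y^2 + y*(y - 5) + (y - 5)^2)/(y^3*(y - 5)^3)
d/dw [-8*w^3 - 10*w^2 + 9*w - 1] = -24*w^2 - 20*w + 9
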